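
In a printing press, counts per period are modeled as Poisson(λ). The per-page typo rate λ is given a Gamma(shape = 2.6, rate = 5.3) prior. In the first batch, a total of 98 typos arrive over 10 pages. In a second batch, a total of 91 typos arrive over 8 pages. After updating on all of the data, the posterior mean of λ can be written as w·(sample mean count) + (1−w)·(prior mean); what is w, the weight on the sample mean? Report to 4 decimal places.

0.7725

With a Gamma(shape α, rate β) prior, the Poisson likelihood is conjugate: the posterior is Gamma(α + ΣXᵢ, β + n).
Total number of pages: n = 10 + 8 = 18.
Posterior mean = (α₀+S)/(β₀+n) = [n/(β₀+n)]·(S/n) + [β₀/(β₀+n)]·(α₀/β₀), so only n and β₀ enter the weight.
Weight on data w = n/(β₀+n) = 18/(5.3+18) = 18/23.3 = 0.7725.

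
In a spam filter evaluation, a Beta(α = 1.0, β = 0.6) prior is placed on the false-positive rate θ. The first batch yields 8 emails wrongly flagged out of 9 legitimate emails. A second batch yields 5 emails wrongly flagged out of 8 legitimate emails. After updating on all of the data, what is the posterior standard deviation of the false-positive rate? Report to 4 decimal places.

0.0975

The Beta prior is conjugate to a Binomial/Bernoulli likelihood; the update adds successes to α and failures to β.
After batch 1: Beta(1.0+8, 0.6+1) = Beta(9.0, 1.6).
After batch 2: Beta(9.0+5, 1.6+3) = Beta(14.0, 4.6).
Var = αβ/((α+β)²(α+β+1)) = 14.0·4.6/(18.6²·19.6) = 0.00949738; SD = √0.00949738 = 0.0975.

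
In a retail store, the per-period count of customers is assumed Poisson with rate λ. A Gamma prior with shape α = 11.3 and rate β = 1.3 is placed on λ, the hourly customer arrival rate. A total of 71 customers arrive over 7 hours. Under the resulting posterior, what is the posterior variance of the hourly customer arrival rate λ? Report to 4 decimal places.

With a Gamma(shape α, rate β) prior, the Poisson likelihood is conjugate: the posterior is Gamma(α + ΣXᵢ, β + n).
Posterior: Gamma(α+S, β+n) = Gamma(11.3+71, 1.3+7) = Gamma(82.3, 8.3).
Var = α/β² = 82.3/8.3² = 1.1947.

1.1947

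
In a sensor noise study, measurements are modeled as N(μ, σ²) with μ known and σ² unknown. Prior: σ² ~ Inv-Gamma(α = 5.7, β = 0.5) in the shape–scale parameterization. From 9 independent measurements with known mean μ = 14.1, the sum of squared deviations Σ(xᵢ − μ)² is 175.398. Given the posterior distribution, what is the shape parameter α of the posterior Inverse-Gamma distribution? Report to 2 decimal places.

With known mean μ and an Inverse-Gamma(α, β) prior on σ², the Normal likelihood is conjugate: posterior is Inv-Gamma(α + n/2, β + Σ(xᵢ−μ)²/2).
Posterior: Inv-Gamma(5.7 + 9/2, 0.5 + 175.398/2) = Inv-Gamma(10.20, 88.1990).
Posterior α = 10.20.

10.20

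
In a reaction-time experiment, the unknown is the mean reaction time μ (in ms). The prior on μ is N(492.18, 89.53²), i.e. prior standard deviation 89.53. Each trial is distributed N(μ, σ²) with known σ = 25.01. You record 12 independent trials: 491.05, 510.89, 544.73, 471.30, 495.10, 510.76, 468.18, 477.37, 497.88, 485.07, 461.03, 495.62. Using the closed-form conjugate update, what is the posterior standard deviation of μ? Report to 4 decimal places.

For Normal data with known variance σ², a Normal(μ₀, σ₀²) prior on μ is conjugate. Posterior precision = 1/σ₀² + n/σ²; posterior mean is the precision-weighted average of μ₀ and x̄.
σ₀² = 89.53² = 8015.6209, σ² = 25.01² = 625.5001; σ² + n·σ₀² = 625.5001 + 12·8015.6209 = 96812.9509.
Posterior precision = 1/σ₀² + n/σ² = 1/8015.6209 + 12/625.5001 = (σ² + n·σ₀²)/(σ₀²σ²) = 96812.9509/(8015.6209·625.5001); posterior variance σₙ² = σ₀²σ²/(σ² + n·σ₀²) = 8015.6209·625.5001/96812.9509 = 51.788233.
Posterior SD = √σₙ² = √(8015.6209·625.5001/96812.9509) = 7.1964.

7.1964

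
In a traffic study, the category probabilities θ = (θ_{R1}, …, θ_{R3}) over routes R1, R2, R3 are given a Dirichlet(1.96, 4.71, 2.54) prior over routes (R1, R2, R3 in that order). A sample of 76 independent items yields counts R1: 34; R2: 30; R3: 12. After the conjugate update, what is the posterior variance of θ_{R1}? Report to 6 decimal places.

The Dirichlet prior is conjugate to the Multinomial likelihood: each posterior αⱼ = prior αⱼ + observed count nⱼ.
Posterior concentration: (35.96, 34.71, 14.54), total = 85.21.
Var[θ_j] = α_j(Σα−α_j)/((Σα)²(Σα+1)) = 35.96·49.25/(85.21²·86.21) = 0.002829.

0.002829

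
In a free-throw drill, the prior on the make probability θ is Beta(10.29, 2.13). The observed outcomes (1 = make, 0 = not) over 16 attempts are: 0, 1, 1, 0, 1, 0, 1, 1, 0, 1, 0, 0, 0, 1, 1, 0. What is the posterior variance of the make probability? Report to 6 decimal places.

0.007797

The Beta prior is conjugate to a Binomial/Bernoulli likelihood; the update adds successes to α and failures to β.
Posterior: Beta(α+k, β+n−k) = Beta(10.29+8, 2.13+8) = Beta(18.29, 10.13).
Var = αβ/((α+β)²(α+β+1)) = 18.29·10.13/(28.42²·29.42) = 0.007797.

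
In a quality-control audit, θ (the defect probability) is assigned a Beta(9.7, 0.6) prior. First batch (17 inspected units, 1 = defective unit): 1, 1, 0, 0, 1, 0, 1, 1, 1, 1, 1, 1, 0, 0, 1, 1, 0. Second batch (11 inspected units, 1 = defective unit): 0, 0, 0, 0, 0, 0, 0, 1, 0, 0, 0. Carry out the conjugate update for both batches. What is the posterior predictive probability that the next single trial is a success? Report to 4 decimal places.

0.5666

The Beta prior is conjugate to a Binomial/Bernoulli likelihood; the update adds successes to α and failures to β.
After batch 1: Beta(9.7+11, 0.6+6) = Beta(20.7, 6.6).
After batch 2: Beta(20.7+1, 6.6+10) = Beta(21.7, 16.6).
For a single future Bernoulli trial, P(success | data) = α/(α+β) = 0.5666.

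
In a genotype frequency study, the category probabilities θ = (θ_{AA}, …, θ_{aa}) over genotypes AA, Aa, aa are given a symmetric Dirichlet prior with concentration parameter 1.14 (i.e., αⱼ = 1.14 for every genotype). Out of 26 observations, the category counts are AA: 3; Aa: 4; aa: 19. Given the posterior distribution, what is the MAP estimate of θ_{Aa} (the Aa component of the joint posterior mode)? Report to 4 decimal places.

The Dirichlet prior is conjugate to the Multinomial likelihood: each posterior αⱼ = prior αⱼ + observed count nⱼ.
Posterior concentration: (4.14, 5.14, 20.14), total = 29.42.
Joint mode component: (α_{Aa}−1)/(Σα−K) = 4.14/26.42 = 0.1567.

0.1567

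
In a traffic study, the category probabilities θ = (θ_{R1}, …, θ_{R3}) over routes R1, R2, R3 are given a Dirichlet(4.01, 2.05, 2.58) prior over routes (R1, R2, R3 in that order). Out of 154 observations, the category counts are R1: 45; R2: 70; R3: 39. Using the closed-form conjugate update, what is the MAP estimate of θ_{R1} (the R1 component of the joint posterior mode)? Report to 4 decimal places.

The Dirichlet prior is conjugate to the Multinomial likelihood: each posterior αⱼ = prior αⱼ + observed count nⱼ.
Posterior concentration: (49.01, 72.05, 41.58), total = 162.64.
Joint mode component: (α_{R1}−1)/(Σα−K) = 48.01/159.64 = 0.3007.

0.3007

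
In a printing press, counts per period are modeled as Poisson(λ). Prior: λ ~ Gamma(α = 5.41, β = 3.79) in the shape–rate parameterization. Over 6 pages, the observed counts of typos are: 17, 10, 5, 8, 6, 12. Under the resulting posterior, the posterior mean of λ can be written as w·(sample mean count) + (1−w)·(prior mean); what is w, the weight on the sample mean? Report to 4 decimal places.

With a Gamma(shape α, rate β) prior, the Poisson likelihood is conjugate: the posterior is Gamma(α + ΣXᵢ, β + n).
Posterior mean = (α₀+S)/(β₀+n) = [n/(β₀+n)]·(S/n) + [β₀/(β₀+n)]·(α₀/β₀), so only n and β₀ enter the weight.
Weight on data w = n/(β₀+n) = 6/(3.79+6) = 6/9.79 = 0.6129.

0.6129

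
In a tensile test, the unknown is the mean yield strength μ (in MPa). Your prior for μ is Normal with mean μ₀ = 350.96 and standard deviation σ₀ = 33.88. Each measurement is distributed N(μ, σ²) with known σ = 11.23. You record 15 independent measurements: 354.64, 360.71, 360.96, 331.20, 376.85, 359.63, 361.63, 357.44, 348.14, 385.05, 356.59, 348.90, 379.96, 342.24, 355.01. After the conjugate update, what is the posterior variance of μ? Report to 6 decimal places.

For Normal data with known variance σ², a Normal(μ₀, σ₀²) prior on μ is conjugate. Posterior precision = 1/σ₀² + n/σ²; posterior mean is the precision-weighted average of μ₀ and x̄.
σ₀² = 33.88² = 1147.8544, σ² = 11.23² = 126.1129; σ² + n·σ₀² = 126.1129 + 15·1147.8544 = 17343.9289.
Posterior precision = 1/σ₀² + n/σ² = 1/1147.8544 + 15/126.1129 = (σ² + n·σ₀²)/(σ₀²σ²) = 17343.9289/(1147.8544·126.1129); posterior variance σₙ² = σ₀²σ²/(σ² + n·σ₀²) = 1147.8544·126.1129/17343.9289 = 8.346393.

8.346393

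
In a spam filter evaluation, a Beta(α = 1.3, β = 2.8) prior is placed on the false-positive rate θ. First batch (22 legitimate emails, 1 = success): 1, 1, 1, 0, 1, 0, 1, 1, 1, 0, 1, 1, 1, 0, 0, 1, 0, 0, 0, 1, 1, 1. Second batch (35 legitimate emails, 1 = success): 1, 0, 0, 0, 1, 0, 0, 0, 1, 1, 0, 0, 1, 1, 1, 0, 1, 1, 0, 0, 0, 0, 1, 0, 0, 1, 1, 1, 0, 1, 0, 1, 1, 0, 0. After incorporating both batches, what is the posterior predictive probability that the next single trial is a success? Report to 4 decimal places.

The Beta prior is conjugate to a Binomial/Bernoulli likelihood; the update adds successes to α and failures to β.
After batch 1: Beta(1.3+14, 2.8+8) = Beta(15.3, 10.8).
After batch 2: Beta(15.3+16, 10.8+19) = Beta(31.3, 29.8).
For a single future Bernoulli trial, P(success | data) = α/(α+β) = 0.5123.

0.5123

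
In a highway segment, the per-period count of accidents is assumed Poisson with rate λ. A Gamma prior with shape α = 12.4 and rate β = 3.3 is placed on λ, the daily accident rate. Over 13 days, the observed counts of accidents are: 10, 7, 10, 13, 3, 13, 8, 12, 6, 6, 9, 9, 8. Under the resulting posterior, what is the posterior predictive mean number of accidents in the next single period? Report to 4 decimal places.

7.7546

With a Gamma(shape α, rate β) prior, the Poisson likelihood is conjugate: the posterior is Gamma(α + ΣXᵢ, β + n).
Sum of counts S = 114 over n = 13 days.
Posterior: Gamma(α+S, β+n) = Gamma(12.4+114, 3.3+13) = Gamma(126.4, 16.3).
The predictive distribution for one future period is NegBinom with mean α/β = 7.7546.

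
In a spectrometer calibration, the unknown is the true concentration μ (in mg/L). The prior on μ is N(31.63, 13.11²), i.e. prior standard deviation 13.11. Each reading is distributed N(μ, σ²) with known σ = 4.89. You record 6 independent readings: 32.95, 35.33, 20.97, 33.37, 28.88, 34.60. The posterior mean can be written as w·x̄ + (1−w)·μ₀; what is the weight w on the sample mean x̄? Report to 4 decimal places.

For Normal data with known variance σ², a Normal(μ₀, σ₀²) prior on μ is conjugate. Posterior precision = 1/σ₀² + n/σ²; posterior mean is the precision-weighted average of μ₀ and x̄.
σ₀² = 13.11² = 171.8721, σ² = 4.89² = 23.9121. Prior precision 1/σ₀² = 1/171.8721; data precision n/σ² = 6/23.9121.
w = (n/σ²)/(1/σ₀² + n/σ²) = n·σ₀²/(σ² + n·σ₀²) = 6·171.8721/(23.9121 + 6·171.8721) = 1031.2326/1055.1447 = 0.9773.

0.9773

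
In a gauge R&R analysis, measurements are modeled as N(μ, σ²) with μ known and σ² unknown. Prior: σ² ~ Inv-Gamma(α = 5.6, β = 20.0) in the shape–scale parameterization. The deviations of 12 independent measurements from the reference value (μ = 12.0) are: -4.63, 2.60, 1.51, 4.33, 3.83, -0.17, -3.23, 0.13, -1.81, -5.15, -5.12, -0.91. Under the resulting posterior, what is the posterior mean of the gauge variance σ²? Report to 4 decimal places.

With known mean μ and an Inverse-Gamma(α, β) prior on σ², the Normal likelihood is conjugate: posterior is Inv-Gamma(α + n/2, β + Σ(xᵢ−μ)²/2).
Σ(xᵢ−μ)² = (-4.63)² + (2.60)² + (1.51)² + (4.33)² + (3.83)² + (-0.17)² + (-3.23)² + (0.13)² + (-1.81)² + (-5.15)² + (-5.12)² + (-0.91)² = 131.2146.
Posterior: Inv-Gamma(5.6 + 12/2, 20.0 + 131.2146/2) = Inv-Gamma(11.60, 85.60730).
E[σ²|data] = β/(α−1) = 85.60730/10.60 = 8.0762.

8.0762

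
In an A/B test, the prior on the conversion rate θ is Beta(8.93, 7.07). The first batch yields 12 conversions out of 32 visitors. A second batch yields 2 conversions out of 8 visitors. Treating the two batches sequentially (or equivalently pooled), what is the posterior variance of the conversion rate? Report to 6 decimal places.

The Beta prior is conjugate to a Binomial/Bernoulli likelihood; the update adds successes to α and failures to β.
After batch 1: Beta(8.93+12, 7.07+20) = Beta(20.93, 27.07).
After batch 2: Beta(20.93+2, 27.07+6) = Beta(22.93, 33.07).
Var = αβ/((α+β)²(α+β+1)) = 22.93·33.07/(56.00²·57.00) = 0.004242.

0.004242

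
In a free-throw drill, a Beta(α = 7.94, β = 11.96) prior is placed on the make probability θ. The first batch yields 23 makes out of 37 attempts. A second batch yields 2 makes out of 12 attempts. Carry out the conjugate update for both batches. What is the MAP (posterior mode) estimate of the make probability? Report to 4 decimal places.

The Beta prior is conjugate to a Binomial/Bernoulli likelihood; the update adds successes to α and failures to β.
After batch 1: Beta(7.94+23, 11.96+14) = Beta(30.94, 25.96).
After batch 2: Beta(30.94+2, 25.96+10) = Beta(32.94, 35.96).
Mode of Beta(a,b) for a,b>1 is (a−1)/(a+b−2) = 31.94/66.90 = 0.4774.

0.4774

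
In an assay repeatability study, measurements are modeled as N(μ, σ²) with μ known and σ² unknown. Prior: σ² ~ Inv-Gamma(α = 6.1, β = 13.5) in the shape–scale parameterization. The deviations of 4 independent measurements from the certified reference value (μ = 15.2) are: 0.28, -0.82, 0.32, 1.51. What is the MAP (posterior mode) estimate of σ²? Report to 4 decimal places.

1.6557

With known mean μ and an Inverse-Gamma(α, β) prior on σ², the Normal likelihood is conjugate: posterior is Inv-Gamma(α + n/2, β + Σ(xᵢ−μ)²/2).
Σ(xᵢ−μ)² = (0.28)² + (-0.82)² + (0.32)² + (1.51)² = 3.1333.
Posterior: Inv-Gamma(6.1 + 4/2, 13.5 + 3.1333/2) = Inv-Gamma(8.10, 15.06665).
Mode = β/(α+1) = 15.06665/9.10 = 1.6557.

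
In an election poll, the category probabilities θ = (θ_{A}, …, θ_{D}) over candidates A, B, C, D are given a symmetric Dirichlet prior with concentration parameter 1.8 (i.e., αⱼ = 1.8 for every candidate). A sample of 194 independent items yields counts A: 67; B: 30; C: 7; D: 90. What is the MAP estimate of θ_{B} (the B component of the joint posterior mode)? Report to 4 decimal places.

The Dirichlet prior is conjugate to the Multinomial likelihood: each posterior αⱼ = prior αⱼ + observed count nⱼ.
Posterior concentration: (68.8, 31.8, 8.8, 91.8), total = 201.2.
Joint mode component: (α_{B}−1)/(Σα−K) = 30.8/197.2 = 0.1562.

0.1562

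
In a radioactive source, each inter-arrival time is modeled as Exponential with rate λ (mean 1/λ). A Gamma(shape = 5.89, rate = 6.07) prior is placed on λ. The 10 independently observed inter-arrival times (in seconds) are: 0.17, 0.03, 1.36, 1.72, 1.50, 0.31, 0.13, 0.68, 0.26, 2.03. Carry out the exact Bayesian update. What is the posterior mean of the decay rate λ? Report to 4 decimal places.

With a Gamma(shape α, rate β) prior on the exponential rate λ, the posterior after n observations with total T = Σxᵢ is Gamma(α+n, β+T).
Sum of observations T = 8.19 seconds; n = 10.
Posterior: Gamma(5.89+10, 6.07+8.19) = Gamma(15.89, 14.26).
Posterior mean of λ = α/β = 15.89/14.26 = 1.1143.

1.1143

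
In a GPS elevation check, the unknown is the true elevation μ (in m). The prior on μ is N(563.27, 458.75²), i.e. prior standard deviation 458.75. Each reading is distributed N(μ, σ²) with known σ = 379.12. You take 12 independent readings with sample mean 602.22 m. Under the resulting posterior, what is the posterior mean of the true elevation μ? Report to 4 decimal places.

For Normal data with known variance σ², a Normal(μ₀, σ₀²) prior on μ is conjugate. Posterior precision = 1/σ₀² + n/σ²; posterior mean is the precision-weighted average of μ₀ and x̄.
n·x̄ = 12·602.22 = 7226.64.
σ₀² = 458.75² = 210451.5625, σ² = 379.12² = 143731.9744; σ² + n·σ₀² = 143731.9744 + 12·210451.5625 = 2669150.7244.
Posterior mean = (μ₀/σ₀² + n·x̄/σ²)/(1/σ₀² + n/σ²) = (σ²·μ₀ + σ₀²·n·x̄)/(σ² + n·σ₀²) = (143731.9744·563.27 + 210451.5625·7226.64)/2669150.7244 = 1601817588.845288/2669150.7244 = 600.1226.

600.1226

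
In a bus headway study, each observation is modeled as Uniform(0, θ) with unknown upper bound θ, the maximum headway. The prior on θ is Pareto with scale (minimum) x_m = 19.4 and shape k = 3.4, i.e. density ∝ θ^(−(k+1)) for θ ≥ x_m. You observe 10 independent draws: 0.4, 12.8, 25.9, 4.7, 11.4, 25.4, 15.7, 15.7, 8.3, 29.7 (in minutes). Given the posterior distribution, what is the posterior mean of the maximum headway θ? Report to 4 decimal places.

32.0952

A Pareto(scale x_m, shape k) prior on the upper bound θ of Uniform(0, θ) is conjugate: posterior is Pareto(max(x_m, max xᵢ), k + n).
Sample maximum = 29.7; prior scale x_m = 19.4 → posterior scale = max = 29.7.
Posterior shape = 3.4 + 10 = 13.4.
E[θ|data] = k·x_m/(k−1) = 13.4·29.7/12.4 = 32.0952.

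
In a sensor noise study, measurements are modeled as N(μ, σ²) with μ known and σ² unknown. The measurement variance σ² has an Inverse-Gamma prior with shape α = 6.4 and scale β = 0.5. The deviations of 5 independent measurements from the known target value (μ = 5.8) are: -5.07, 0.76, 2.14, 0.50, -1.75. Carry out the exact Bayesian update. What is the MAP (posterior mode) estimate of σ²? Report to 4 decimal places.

With known mean μ and an Inverse-Gamma(α, β) prior on σ², the Normal likelihood is conjugate: posterior is Inv-Gamma(α + n/2, β + Σ(xᵢ−μ)²/2).
Σ(xᵢ−μ)² = (-5.07)² + (0.76)² + (2.14)² + (0.50)² + (-1.75)² = 34.1746.
Posterior: Inv-Gamma(6.4 + 5/2, 0.5 + 34.1746/2) = Inv-Gamma(8.90, 17.58730).
Mode = β/(α+1) = 17.58730/9.90 = 1.7765.

1.7765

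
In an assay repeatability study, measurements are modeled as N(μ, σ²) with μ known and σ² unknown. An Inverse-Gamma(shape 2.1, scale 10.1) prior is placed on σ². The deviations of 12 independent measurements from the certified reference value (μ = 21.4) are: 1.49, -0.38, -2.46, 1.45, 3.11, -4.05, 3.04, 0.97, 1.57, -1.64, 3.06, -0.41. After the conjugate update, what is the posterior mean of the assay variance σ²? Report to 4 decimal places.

5.7508

With known mean μ and an Inverse-Gamma(α, β) prior on σ², the Normal likelihood is conjugate: posterior is Inv-Gamma(α + n/2, β + Σ(xᵢ−μ)²/2).
Σ(xᵢ−μ)² = (1.49)² + (-0.38)² + (-2.46)² + (1.45)² + (3.11)² + (-4.05)² + (3.04)² + (0.97)² + (1.57)² + (-1.64)² + (3.06)² + (-0.41)² = 61.4619.
Posterior: Inv-Gamma(2.1 + 12/2, 10.1 + 61.4619/2) = Inv-Gamma(8.10, 40.83095).
E[σ²|data] = β/(α−1) = 40.83095/7.10 = 5.7508.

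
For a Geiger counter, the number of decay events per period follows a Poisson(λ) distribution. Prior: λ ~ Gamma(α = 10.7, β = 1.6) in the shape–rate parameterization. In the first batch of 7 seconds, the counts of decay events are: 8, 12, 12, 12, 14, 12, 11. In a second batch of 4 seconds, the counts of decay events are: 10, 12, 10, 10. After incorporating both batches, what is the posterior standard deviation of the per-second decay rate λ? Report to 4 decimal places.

0.9177

With a Gamma(shape α, rate β) prior, the Poisson likelihood is conjugate: the posterior is Gamma(α + ΣXᵢ, β + n).
Batch 1: sum of counts S = 81 over n = 7 seconds.
After batch 1: Gamma(α+S, β+n) = Gamma(10.7+81, 1.6+7) = Gamma(91.7, 8.6).
Batch 2: sum of counts S = 42 over n = 4 seconds.
After batch 2: Gamma(α+S, β+n) = Gamma(91.7+42, 8.6+4) = Gamma(133.7, 12.6).
SD = √α/β = √133.7/12.6 = 0.9177.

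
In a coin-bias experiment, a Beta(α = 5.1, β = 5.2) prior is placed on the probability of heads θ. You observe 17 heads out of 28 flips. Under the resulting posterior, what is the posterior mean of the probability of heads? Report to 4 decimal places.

The Beta prior is conjugate to a Binomial/Bernoulli likelihood; the update adds successes to α and failures to β.
Posterior: Beta(α+k, β+n−k) = Beta(5.1+17, 5.2+11) = Beta(22.1, 16.2).
Posterior mean = α/(α+β) = 22.1/38.3 = 0.5770.

0.5770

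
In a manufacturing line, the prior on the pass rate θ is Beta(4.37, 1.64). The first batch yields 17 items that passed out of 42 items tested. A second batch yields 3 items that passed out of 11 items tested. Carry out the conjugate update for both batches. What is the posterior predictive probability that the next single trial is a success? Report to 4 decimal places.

0.4130

The Beta prior is conjugate to a Binomial/Bernoulli likelihood; the update adds successes to α and failures to β.
After batch 1: Beta(4.37+17, 1.64+25) = Beta(21.37, 26.64).
After batch 2: Beta(21.37+3, 26.64+8) = Beta(24.37, 34.64).
For a single future Bernoulli trial, P(success | data) = α/(α+β) = 0.4130.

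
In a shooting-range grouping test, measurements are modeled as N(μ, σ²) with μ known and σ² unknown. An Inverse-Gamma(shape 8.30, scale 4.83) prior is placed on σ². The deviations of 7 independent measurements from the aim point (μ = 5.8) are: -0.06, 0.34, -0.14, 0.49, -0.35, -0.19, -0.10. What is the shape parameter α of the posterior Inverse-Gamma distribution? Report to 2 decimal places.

With known mean μ and an Inverse-Gamma(α, β) prior on σ², the Normal likelihood is conjugate: posterior is Inv-Gamma(α + n/2, β + Σ(xᵢ−μ)²/2).
Σ(xᵢ−μ)² = (-0.06)² + (0.34)² + (-0.14)² + (0.49)² + (-0.35)² + (-0.19)² + (-0.10)² = 0.5475.
Posterior: Inv-Gamma(8.30 + 7/2, 4.83 + 0.5475/2) = Inv-Gamma(11.80, 5.10375).
Posterior α = 11.80.

11.80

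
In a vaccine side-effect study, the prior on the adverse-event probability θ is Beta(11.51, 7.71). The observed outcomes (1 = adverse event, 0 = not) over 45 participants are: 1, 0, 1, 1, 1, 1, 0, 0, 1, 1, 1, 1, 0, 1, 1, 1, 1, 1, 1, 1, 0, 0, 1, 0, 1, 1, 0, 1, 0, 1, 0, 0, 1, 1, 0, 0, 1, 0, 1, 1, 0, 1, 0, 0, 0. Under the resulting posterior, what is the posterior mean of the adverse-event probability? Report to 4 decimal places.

0.5997

The Beta prior is conjugate to a Binomial/Bernoulli likelihood; the update adds successes to α and failures to β.
Posterior: Beta(α+k, β+n−k) = Beta(11.51+27, 7.71+18) = Beta(38.51, 25.71).
Posterior mean = α/(α+β) = 38.51/64.22 = 0.5997.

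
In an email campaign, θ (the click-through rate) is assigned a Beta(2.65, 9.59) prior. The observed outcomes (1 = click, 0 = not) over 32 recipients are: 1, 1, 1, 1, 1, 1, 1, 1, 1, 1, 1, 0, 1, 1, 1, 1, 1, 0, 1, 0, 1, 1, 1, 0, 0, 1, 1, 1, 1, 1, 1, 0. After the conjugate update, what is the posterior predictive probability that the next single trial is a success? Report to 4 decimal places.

The Beta prior is conjugate to a Binomial/Bernoulli likelihood; the update adds successes to α and failures to β.
Posterior: Beta(α+k, β+n−k) = Beta(2.65+26, 9.59+6) = Beta(28.65, 15.59).
For a single future Bernoulli trial, P(success | data) = α/(α+β) = 0.6476.

0.6476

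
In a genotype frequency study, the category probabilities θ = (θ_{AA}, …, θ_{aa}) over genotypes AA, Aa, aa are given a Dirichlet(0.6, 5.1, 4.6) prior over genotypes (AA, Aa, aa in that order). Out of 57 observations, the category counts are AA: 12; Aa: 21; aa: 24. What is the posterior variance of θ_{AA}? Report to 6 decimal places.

0.002228

The Dirichlet prior is conjugate to the Multinomial likelihood: each posterior αⱼ = prior αⱼ + observed count nⱼ.
Posterior concentration: (12.6, 26.1, 28.6), total = 67.3.
Var[θ_j] = α_j(Σα−α_j)/((Σα)²(Σα+1)) = 12.6·54.7/(67.3²·68.3) = 0.002228.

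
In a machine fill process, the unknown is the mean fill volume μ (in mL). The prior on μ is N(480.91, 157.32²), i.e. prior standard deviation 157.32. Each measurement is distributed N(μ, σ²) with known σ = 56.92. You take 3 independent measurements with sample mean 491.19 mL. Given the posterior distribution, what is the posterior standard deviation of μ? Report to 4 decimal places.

32.1684

For Normal data with known variance σ², a Normal(μ₀, σ₀²) prior on μ is conjugate. Posterior precision = 1/σ₀² + n/σ²; posterior mean is the precision-weighted average of μ₀ and x̄.
σ₀² = 157.32² = 24749.5824, σ² = 56.92² = 3239.8864; σ² + n·σ₀² = 3239.8864 + 3·24749.5824 = 77488.6336.
Posterior precision = 1/σ₀² + n/σ² = 1/24749.5824 + 3/3239.8864 = (σ² + n·σ₀²)/(σ₀²σ²) = 77488.6336/(24749.5824·3239.8864); posterior variance σₙ² = σ₀²σ²/(σ² + n·σ₀²) = 24749.5824·3239.8864/77488.6336 = 1034.807709.
Posterior SD = √σₙ² = √(24749.5824·3239.8864/77488.6336) = 32.1684.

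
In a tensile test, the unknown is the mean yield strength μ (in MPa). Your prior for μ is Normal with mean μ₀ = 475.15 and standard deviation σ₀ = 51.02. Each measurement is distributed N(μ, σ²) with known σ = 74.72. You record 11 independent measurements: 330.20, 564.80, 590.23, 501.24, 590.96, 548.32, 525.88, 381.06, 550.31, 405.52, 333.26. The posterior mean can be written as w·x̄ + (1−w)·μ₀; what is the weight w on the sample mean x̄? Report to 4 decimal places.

0.8368

For Normal data with known variance σ², a Normal(μ₀, σ₀²) prior on μ is conjugate. Posterior precision = 1/σ₀² + n/σ²; posterior mean is the precision-weighted average of μ₀ and x̄.
σ₀² = 51.02² = 2603.0404, σ² = 74.72² = 5583.0784. Prior precision 1/σ₀² = 1/2603.0404; data precision n/σ² = 11/5583.0784.
w = (n/σ²)/(1/σ₀² + n/σ²) = n·σ₀²/(σ² + n·σ₀²) = 11·2603.0404/(5583.0784 + 11·2603.0404) = 28633.4444/34216.5228 = 0.8368.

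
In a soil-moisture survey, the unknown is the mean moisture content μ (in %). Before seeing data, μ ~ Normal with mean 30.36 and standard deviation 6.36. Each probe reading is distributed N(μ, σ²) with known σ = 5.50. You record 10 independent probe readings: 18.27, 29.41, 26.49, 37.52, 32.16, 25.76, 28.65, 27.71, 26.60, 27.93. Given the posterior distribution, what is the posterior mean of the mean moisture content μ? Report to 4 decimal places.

For Normal data with known variance σ², a Normal(μ₀, σ₀²) prior on μ is conjugate. Posterior precision = 1/σ₀² + n/σ²; posterior mean is the precision-weighted average of μ₀ and x̄.
Σxᵢ = 18.27 + 29.41 + 26.49 + 37.52 + 32.16 + 25.76 + 28.65 + 27.71 + 26.60 + 27.93 = 280.5, so n·x̄ = 280.5.
σ₀² = 6.36² = 40.4496, σ² = 5.50² = 30.25; σ² + n·σ₀² = 30.25 + 10·40.4496 = 434.746.
Posterior mean = (μ₀/σ₀² + n·x̄/σ²)/(1/σ₀² + n/σ²) = (σ²·μ₀ + σ₀²·n·x̄)/(σ² + n·σ₀²) = (30.25·30.36 + 40.4496·280.5)/434.746 = 12264.5028/434.746 = 28.2107.

28.2107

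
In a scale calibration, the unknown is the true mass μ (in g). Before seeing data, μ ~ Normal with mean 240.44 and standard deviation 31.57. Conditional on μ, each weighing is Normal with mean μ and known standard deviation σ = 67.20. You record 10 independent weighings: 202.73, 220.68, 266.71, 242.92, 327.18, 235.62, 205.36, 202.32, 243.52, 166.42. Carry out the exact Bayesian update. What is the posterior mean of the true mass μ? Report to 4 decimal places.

For Normal data with known variance σ², a Normal(μ₀, σ₀²) prior on μ is conjugate. Posterior precision = 1/σ₀² + n/σ²; posterior mean is the precision-weighted average of μ₀ and x̄.
Σxᵢ = 202.73 + 220.68 + 266.71 + 242.92 + 327.18 + 235.62 + 205.36 + 202.32 + 243.52 + 166.42 = 2313.46, so n·x̄ = 2313.46.
σ₀² = 31.57² = 996.6649, σ² = 67.20² = 4515.84; σ² + n·σ₀² = 4515.84 + 10·996.6649 = 14482.489.
Posterior mean = (μ₀/σ₀² + n·x̄/σ²)/(1/σ₀² + n/σ²) = (σ²·μ₀ + σ₀²·n·x̄)/(σ² + n·σ₀²) = (4515.84·240.44 + 996.6649·2313.46)/14482.489 = 3391532.949154/14482.489 = 234.1816.

234.1816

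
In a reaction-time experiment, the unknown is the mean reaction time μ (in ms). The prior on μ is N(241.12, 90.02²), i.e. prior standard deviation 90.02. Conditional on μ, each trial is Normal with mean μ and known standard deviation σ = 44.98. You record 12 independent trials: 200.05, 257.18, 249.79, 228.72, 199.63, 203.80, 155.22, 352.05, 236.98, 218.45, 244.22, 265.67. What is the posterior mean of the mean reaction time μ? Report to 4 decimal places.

234.4521

For Normal data with known variance σ², a Normal(μ₀, σ₀²) prior on μ is conjugate. Posterior precision = 1/σ₀² + n/σ²; posterior mean is the precision-weighted average of μ₀ and x̄.
Σxᵢ = 200.05 + 257.18 + 249.79 + 228.72 + 199.63 + 203.80 + 155.22 + 352.05 + 236.98 + 218.45 + 244.22 + 265.67 = 2811.76, so n·x̄ = 2811.76.
σ₀² = 90.02² = 8103.6004, σ² = 44.98² = 2023.2004; σ² + n·σ₀² = 2023.2004 + 12·8103.6004 = 99266.4052.
Posterior mean = (μ₀/σ₀² + n·x̄/σ²)/(1/σ₀² + n/σ²) = (σ²·μ₀ + σ₀²·n·x̄)/(σ² + n·σ₀²) = (2023.2004·241.12 + 8103.6004·2811.76)/99266.4052 = 23273213.541152/99266.4052 = 234.4521.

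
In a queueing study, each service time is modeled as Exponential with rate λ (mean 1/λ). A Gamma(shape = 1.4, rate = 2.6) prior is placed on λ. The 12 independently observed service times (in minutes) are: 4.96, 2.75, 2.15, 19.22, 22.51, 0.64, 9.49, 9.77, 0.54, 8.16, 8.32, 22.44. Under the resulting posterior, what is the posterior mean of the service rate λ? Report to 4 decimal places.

With a Gamma(shape α, rate β) prior on the exponential rate λ, the posterior after n observations with total T = Σxᵢ is Gamma(α+n, β+T).
Sum of observations T = 110.95 minutes; n = 12.
Posterior: Gamma(1.4+12, 2.6+110.95) = Gamma(13.4, 113.55).
Posterior mean of λ = α/β = 13.4/113.55 = 0.1180.

0.1180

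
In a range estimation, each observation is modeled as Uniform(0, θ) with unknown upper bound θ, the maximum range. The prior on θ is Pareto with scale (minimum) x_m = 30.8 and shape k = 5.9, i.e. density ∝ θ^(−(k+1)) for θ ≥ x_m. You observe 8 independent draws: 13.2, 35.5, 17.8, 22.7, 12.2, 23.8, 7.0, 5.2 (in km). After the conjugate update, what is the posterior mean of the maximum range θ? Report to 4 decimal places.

A Pareto(scale x_m, shape k) prior on the upper bound θ of Uniform(0, θ) is conjugate: posterior is Pareto(max(x_m, max xᵢ), k + n).
Sample maximum = 35.5; prior scale x_m = 30.8 → posterior scale = max = 35.5.
Posterior shape = 5.9 + 8 = 13.9.
E[θ|data] = k·x_m/(k−1) = 13.9·35.5/12.9 = 38.2519.

38.2519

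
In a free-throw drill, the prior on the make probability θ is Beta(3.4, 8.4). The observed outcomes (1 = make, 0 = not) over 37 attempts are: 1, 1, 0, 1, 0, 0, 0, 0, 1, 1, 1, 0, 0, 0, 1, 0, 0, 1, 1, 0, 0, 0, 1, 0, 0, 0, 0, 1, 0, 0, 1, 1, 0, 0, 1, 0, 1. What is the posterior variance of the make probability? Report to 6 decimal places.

0.004717

The Beta prior is conjugate to a Binomial/Bernoulli likelihood; the update adds successes to α and failures to β.
Posterior: Beta(α+k, β+n−k) = Beta(3.4+15, 8.4+22) = Beta(18.4, 30.4).
Var = αβ/((α+β)²(α+β+1)) = 18.4·30.4/(48.8²·49.8) = 0.004717.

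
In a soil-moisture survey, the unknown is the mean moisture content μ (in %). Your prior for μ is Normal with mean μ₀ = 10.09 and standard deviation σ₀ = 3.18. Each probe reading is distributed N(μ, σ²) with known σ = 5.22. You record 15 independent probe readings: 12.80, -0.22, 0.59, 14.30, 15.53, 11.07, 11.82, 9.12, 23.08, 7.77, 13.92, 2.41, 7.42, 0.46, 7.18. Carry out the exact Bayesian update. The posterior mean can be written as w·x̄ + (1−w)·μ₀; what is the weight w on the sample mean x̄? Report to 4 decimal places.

0.8477

For Normal data with known variance σ², a Normal(μ₀, σ₀²) prior on μ is conjugate. Posterior precision = 1/σ₀² + n/σ²; posterior mean is the precision-weighted average of μ₀ and x̄.
σ₀² = 3.18² = 10.1124, σ² = 5.22² = 27.2484. Prior precision 1/σ₀² = 1/10.1124; data precision n/σ² = 15/27.2484.
w = (n/σ²)/(1/σ₀² + n/σ²) = n·σ₀²/(σ² + n·σ₀²) = 15·10.1124/(27.2484 + 15·10.1124) = 151.686/178.9344 = 0.8477.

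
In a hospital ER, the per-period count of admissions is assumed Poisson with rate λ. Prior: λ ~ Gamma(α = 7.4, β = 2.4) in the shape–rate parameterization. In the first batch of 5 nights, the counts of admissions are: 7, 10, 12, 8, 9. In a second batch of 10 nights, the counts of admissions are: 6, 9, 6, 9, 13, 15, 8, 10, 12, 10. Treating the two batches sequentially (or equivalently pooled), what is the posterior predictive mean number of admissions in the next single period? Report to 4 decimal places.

8.7011

With a Gamma(shape α, rate β) prior, the Poisson likelihood is conjugate: the posterior is Gamma(α + ΣXᵢ, β + n).
Batch 1: sum of counts S = 46 over n = 5 nights.
After batch 1: Gamma(α+S, β+n) = Gamma(7.4+46, 2.4+5) = Gamma(53.4, 7.4).
Batch 2: sum of counts S = 98 over n = 10 nights.
After batch 2: Gamma(α+S, β+n) = Gamma(53.4+98, 7.4+10) = Gamma(151.4, 17.4).
The predictive distribution for one future period is NegBinom with mean α/β = 8.7011.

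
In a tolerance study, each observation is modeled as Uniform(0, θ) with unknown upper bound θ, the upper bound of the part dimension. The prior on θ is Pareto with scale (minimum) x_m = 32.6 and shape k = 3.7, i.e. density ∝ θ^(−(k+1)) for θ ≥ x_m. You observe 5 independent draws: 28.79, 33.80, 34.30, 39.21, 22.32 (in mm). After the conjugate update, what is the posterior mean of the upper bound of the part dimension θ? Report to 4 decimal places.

A Pareto(scale x_m, shape k) prior on the upper bound θ of Uniform(0, θ) is conjugate: posterior is Pareto(max(x_m, max xᵢ), k + n).
Sample maximum = 39.21; prior scale x_m = 32.6 → posterior scale = max = 39.21.
Posterior shape = 3.7 + 5 = 8.7.
E[θ|data] = k·x_m/(k−1) = 8.7·39.21/7.7 = 44.3022.

44.3022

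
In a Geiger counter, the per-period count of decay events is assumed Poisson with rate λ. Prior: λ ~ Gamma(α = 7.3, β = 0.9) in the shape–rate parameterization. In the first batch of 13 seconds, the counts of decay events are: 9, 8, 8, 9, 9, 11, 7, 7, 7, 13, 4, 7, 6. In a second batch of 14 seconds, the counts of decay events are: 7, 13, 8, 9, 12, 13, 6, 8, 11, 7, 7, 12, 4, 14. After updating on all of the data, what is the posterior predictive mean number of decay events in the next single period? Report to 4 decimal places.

With a Gamma(shape α, rate β) prior, the Poisson likelihood is conjugate: the posterior is Gamma(α + ΣXᵢ, β + n).
Batch 1: sum of counts S = 105 over n = 13 seconds.
After batch 1: Gamma(α+S, β+n) = Gamma(7.3+105, 0.9+13) = Gamma(112.3, 13.9).
Batch 2: sum of counts S = 131 over n = 14 seconds.
After batch 2: Gamma(α+S, β+n) = Gamma(112.3+131, 13.9+14) = Gamma(243.3, 27.9).
The predictive distribution for one future period is NegBinom with mean α/β = 8.7204.

8.7204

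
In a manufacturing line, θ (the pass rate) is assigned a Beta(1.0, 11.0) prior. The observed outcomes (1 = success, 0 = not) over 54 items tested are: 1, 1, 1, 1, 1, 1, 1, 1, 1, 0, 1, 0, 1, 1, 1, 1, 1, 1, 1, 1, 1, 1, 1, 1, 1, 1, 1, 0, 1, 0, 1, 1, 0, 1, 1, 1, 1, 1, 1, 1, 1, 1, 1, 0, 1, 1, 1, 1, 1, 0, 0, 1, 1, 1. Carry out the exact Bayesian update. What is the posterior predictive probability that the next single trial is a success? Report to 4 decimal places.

0.7121

The Beta prior is conjugate to a Binomial/Bernoulli likelihood; the update adds successes to α and failures to β.
Posterior: Beta(α+k, β+n−k) = Beta(1.0+46, 11.0+8) = Beta(47.0, 19.0).
For a single future Bernoulli trial, P(success | data) = α/(α+β) = 0.7121.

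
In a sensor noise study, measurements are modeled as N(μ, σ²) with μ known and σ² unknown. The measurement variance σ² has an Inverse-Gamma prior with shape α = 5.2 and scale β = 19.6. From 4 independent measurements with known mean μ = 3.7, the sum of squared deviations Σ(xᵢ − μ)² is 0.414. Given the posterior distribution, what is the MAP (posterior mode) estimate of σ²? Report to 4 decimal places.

With known mean μ and an Inverse-Gamma(α, β) prior on σ², the Normal likelihood is conjugate: posterior is Inv-Gamma(α + n/2, β + Σ(xᵢ−μ)²/2).
Posterior: Inv-Gamma(5.2 + 4/2, 19.6 + 0.414/2) = Inv-Gamma(7.20, 19.8070).
Mode = β/(α+1) = 19.8070/8.20 = 2.4155.

2.4155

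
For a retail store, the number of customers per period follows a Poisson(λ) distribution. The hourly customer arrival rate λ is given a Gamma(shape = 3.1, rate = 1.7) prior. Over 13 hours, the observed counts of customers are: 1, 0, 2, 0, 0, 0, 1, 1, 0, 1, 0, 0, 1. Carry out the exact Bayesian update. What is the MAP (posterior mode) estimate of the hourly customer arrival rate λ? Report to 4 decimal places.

0.6190

With a Gamma(shape α, rate β) prior, the Poisson likelihood is conjugate: the posterior is Gamma(α + ΣXᵢ, β + n).
Sum of counts S = 7 over n = 13 hours.
Posterior: Gamma(α+S, β+n) = Gamma(3.1+7, 1.7+13) = Gamma(10.1, 14.7).
Mode of Gamma(α,β) for α≥1 is (α−1)/β = 9.1/14.7 = 0.6190.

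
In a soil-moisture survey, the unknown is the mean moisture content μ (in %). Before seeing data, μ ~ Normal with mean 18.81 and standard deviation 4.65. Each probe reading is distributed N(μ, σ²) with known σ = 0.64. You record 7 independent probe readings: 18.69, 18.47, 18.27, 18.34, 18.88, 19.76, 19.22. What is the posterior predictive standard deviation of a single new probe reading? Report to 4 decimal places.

0.6841

For Normal data with known variance σ², a Normal(μ₀, σ₀²) prior on μ is conjugate. Posterior precision = 1/σ₀² + n/σ²; posterior mean is the precision-weighted average of μ₀ and x̄.
σ₀² = 4.65² = 21.6225, σ² = 0.64² = 0.4096; σ² + n·σ₀² = 0.4096 + 7·21.6225 = 151.7671.
Posterior precision = 1/σ₀² + n/σ² = 1/21.6225 + 7/0.4096 = (σ² + n·σ₀²)/(σ₀²σ²) = 151.7671/(21.6225·0.4096); posterior variance σₙ² = σ₀²σ²/(σ² + n·σ₀²) = 21.6225·0.4096/151.7671 = 0.058356.
Predictive variance for one new observation = σₙ² + σ² = 21.6225·0.4096/151.7671 + 0.4096 = σ²·(σ₀² + 151.7671)/151.7671 = 0.4096·173.3896/151.7671 = 0.467956; SD = √(0.4096·173.3896/151.7671) = 0.6841.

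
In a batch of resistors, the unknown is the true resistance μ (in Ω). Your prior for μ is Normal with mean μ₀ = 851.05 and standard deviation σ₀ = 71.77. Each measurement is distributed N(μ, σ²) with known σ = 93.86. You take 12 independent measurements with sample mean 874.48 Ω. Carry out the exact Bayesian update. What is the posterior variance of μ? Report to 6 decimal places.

For Normal data with known variance σ², a Normal(μ₀, σ₀²) prior on μ is conjugate. Posterior precision = 1/σ₀² + n/σ²; posterior mean is the precision-weighted average of μ₀ and x̄.
σ₀² = 71.77² = 5150.9329, σ² = 93.86² = 8809.6996; σ² + n·σ₀² = 8809.6996 + 12·5150.9329 = 70620.8944.
Posterior precision = 1/σ₀² + n/σ² = 1/5150.9329 + 12/8809.6996 = (σ² + n·σ₀²)/(σ₀²σ²) = 70620.8944/(5150.9329·8809.6996); posterior variance σₙ² = σ₀²σ²/(σ² + n·σ₀²) = 5150.9329·8809.6996/70620.8944 = 642.560136.

642.560136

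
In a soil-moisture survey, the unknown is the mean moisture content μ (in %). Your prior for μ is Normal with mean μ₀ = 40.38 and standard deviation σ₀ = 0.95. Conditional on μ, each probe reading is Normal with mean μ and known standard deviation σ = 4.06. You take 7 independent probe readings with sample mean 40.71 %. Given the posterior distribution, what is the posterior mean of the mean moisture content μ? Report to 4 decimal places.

40.4714

For Normal data with known variance σ², a Normal(μ₀, σ₀²) prior on μ is conjugate. Posterior precision = 1/σ₀² + n/σ²; posterior mean is the precision-weighted average of μ₀ and x̄.
n·x̄ = 7·40.71 = 284.97.
σ₀² = 0.95² = 0.9025, σ² = 4.06² = 16.4836; σ² + n·σ₀² = 16.4836 + 7·0.9025 = 22.8011.
Posterior mean = (μ₀/σ₀² + n·x̄/σ²)/(1/σ₀² + n/σ²) = (σ²·μ₀ + σ₀²·n·x̄)/(σ² + n·σ₀²) = (16.4836·40.38 + 0.9025·284.97)/22.8011 = 922.793193/22.8011 = 40.4714.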